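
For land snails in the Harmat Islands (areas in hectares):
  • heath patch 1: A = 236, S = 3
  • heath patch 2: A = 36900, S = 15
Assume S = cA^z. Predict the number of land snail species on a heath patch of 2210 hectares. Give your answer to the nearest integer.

6

z = ln(15/3) / ln(36900/236) = 1.6094 / 5.0521 = 0.3186
c = 3 / 236^0.3186 = 3 / 5.701 = 0.5263
S₃ = 0.5263 × 2210^0.3186 = 0.5263 × 11.63 ≈ 6.118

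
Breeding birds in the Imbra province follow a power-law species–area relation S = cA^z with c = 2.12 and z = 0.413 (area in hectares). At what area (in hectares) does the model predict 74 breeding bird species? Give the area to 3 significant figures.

5440 hectares

74 = 2.12 × A^0.413  ⇒  A^0.413 = 74/2.12 = 34.91
ln A = ln(34.91) / 0.413 = 3.5526 / 0.413 = 8.6021
A = e^8.6021 ≈ 5443 hectares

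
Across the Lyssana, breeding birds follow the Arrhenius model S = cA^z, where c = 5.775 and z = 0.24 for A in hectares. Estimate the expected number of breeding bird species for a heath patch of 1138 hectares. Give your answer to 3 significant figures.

S = 5.775 × 1138^0.24
ln S = ln 5.775 + 0.24 × ln 1138 = 1.7535 + 0.24 × 7.0370 = 3.4424
S = e^3.4424 ≈ 31.26

31.3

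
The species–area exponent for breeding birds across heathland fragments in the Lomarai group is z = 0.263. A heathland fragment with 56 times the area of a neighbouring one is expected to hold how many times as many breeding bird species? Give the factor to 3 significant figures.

S₂/S₁ = (A₂/A₁)^z = 56^0.263
ln(S₂/S₁) = 0.263 × ln 56 = 0.263 × 4.0254 = 1.0587
S₂/S₁ = e^1.0587 ≈ 2.883

2.88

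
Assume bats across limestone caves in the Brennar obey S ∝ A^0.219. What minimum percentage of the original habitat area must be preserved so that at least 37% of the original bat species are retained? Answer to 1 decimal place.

1.1%

Need (A_new/A_old)^0.219 = 0.37, so A_new/A_old = 0.37^(1/0.219) = 0.37^4.566
ln(A_new/A_old) = ln 0.37 / 0.219 = -0.9943 / 0.219 = -4.5400
A_new/A_old = e^-4.5400 ≈ 0.01067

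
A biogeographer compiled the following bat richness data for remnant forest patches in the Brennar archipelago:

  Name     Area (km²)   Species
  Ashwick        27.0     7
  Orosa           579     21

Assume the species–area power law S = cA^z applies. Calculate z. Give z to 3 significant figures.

Taking logs: ln S = ln c + z ln A, so z = (ln S₂ − ln S₁)/(ln A₂ − ln A₁).
z = ln(21/7) / ln(579/27) = ln(3) / ln(21.44) = 1.0986 / 3.0655 = 0.3584

0.358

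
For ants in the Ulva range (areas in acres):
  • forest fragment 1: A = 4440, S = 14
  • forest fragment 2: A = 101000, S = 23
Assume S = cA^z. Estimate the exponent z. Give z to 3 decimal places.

Taking logs: ln S = ln c + z ln A, so z = (ln S₂ − ln S₁)/(ln A₂ − ln A₁).
z = ln(23/14) / ln(101000/4440) = ln(1.643) / ln(22.75) = 0.4964 / 3.1245 = 0.1589

0.159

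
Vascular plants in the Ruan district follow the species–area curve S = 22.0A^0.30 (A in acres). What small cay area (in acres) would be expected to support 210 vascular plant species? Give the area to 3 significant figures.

1840 acres

210 = 22 × A^0.3  ⇒  A^0.3 = 210/22 = 9.545
ln A = ln(9.545) / 0.3 = 2.2561 / 0.3 = 7.5202
A = e^7.5202 ≈ 1845 acres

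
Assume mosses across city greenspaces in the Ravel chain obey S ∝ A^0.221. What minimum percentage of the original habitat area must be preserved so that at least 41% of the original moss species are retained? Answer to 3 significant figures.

1.77%

Need (A_new/A_old)^0.221 = 0.41, so A_new/A_old = 0.41^(1/0.221) = 0.41^4.525
ln(A_new/A_old) = ln 0.41 / 0.221 = -0.8916 / 0.221 = -4.0344
A_new/A_old = e^-4.0344 ≈ 0.0177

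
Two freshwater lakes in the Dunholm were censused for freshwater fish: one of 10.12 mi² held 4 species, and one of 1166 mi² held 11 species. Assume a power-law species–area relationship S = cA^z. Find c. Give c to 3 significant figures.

2.44

z = ln(S₂/S₁) / ln(A₂/A₁) = ln(11/4) / ln(1166/10.12) = 1.0116 / 4.7468 = 0.2131
c = S₁ / A₁^z = 4 / 10.12^0.2131 = 4 / 1.638 = 2.443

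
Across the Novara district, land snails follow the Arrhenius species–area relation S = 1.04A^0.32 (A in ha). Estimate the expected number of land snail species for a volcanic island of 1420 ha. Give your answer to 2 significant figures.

S = 1.04 × 1420^0.32
ln S = ln 1.04 + 0.32 × ln 1420 = 0.0392 + 0.32 × 7.2584 = 2.3619
S = e^2.3619 ≈ 10.61

11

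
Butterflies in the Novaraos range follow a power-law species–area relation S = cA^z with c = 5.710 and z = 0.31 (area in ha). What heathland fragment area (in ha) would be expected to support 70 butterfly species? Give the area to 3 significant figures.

70 = 5.71 × A^0.31  ⇒  A^0.31 = 70/5.71 = 12.26
ln A = ln(12.26) / 0.31 = 2.5063 / 0.31 = 8.0848
A = e^8.0848 ≈ 3245 ha

3240 ha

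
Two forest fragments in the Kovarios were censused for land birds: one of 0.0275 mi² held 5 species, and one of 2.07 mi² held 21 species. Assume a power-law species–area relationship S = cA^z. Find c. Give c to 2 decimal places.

16.49

z = ln(S₂/S₁) / ln(A₂/A₁) = ln(21/5) / ln(2.07/0.0275) = 1.4351 / 4.3211 = 0.3321
c = S₁ / A₁^z = 5 / 0.0275^0.3321 = 5 / 0.3032 = 16.49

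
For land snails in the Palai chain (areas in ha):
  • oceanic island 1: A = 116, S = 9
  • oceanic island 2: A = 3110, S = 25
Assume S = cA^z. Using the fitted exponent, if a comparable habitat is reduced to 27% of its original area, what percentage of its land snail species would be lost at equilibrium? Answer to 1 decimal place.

z = ln(25/9) / ln(3110/116) = 1.0217 / 3.2888 = 0.3106
S_new/S_old = (A_new/A_old)^z = 0.27^0.3106 = exp(0.3106 × -1.3093) = 0.6658
Fraction lost = 1 − 0.6658 = 0.3342

33.4%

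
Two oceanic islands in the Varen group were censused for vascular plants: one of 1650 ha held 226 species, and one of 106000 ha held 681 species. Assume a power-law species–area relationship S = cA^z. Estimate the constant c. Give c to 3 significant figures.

z = ln(S₂/S₁) / ln(A₂/A₁) = ln(681/226) / ln(106000/1650) = 1.1030 / 4.1627 = 0.2650
c = S₁ / A₁^z = 226 / 1650^0.2650 = 226 / 7.122 = 31.73

31.7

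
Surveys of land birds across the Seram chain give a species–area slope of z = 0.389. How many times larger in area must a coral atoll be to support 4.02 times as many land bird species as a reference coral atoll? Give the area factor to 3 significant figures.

35.8

(A₂/A₁)^0.389 = 4.02, so A₂/A₁ = 4.02^(1/0.389) = 4.02^2.571
ln(A₂/A₁) = ln 4.02 / 0.389 = 1.3913 / 0.389 = 3.5766
A₂/A₁ = e^3.5766 ≈ 35.75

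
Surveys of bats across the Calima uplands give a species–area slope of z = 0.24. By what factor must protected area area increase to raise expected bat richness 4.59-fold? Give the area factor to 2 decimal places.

572.21

(A₂/A₁)^0.24 = 4.59, so A₂/A₁ = 4.59^(1/0.24) = 4.59^4.167
ln(A₂/A₁) = ln 4.59 / 0.24 = 1.5239 / 0.24 = 6.3495
A₂/A₁ = e^6.3495 ≈ 572.2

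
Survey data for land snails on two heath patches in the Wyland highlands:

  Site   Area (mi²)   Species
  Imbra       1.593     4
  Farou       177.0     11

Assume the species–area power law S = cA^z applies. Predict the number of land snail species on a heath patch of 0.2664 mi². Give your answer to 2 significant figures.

2.7

z = ln(11/4) / ln(177/1.593) = 1.0116 / 4.7105 = 0.2148
c = 4 / 1.593^0.2148 = 4 / 1.105 = 3.619
S₃ = 3.619 × 0.2664^0.2148 = 3.619 × 0.7527 ≈ 2.724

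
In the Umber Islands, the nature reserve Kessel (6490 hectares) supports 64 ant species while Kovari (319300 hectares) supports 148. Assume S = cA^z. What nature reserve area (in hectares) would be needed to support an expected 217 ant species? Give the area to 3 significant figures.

z = ln(148/64) / ln(319300/6490) = 0.8383 / 3.8959 = 0.2152
c = 64 / 6490^0.2152 = 64 / 6.612 = 9.679
A = (217/9.679)^(1/0.2152) ⇒ ln A = ln(22.42)/0.2152 = 14.4523
A = e^14.4523 ≈ 1890390 hectares

1890000 hectares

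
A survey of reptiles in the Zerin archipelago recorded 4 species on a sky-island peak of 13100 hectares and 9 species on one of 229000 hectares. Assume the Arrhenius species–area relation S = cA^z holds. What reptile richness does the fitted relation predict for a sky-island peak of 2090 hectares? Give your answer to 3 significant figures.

2.38

z = ln(9/4) / ln(229000/13100) = 0.8109 / 2.8611 = 0.2834
c = 4 / 13100^0.2834 = 4 / 14.69 = 0.2723
S₃ = 0.2723 × 2090^0.2834 = 0.2723 × 8.73 ≈ 2.378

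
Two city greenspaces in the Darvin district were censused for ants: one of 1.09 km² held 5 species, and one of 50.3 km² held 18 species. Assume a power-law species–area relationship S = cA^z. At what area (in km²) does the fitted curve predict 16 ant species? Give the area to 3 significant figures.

35.4 km²

z = ln(18/5) / ln(50.3/1.09) = 1.2809 / 3.8318 = 0.3343
c = 5 / 1.09^0.3343 = 5 / 1.029 = 4.858
A = (16/4.858)^(1/0.3343) ⇒ ln A = ln(3.294)/0.3343 = 3.5657
A = e^3.5657 ≈ 35.36 km²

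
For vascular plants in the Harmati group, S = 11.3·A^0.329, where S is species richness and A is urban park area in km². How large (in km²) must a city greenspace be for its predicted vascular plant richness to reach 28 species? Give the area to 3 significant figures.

28 = 11.3 × A^0.329  ⇒  A^0.329 = 28/11.3 = 2.478
ln A = ln(2.478) / 0.329 = 0.9074 / 0.329 = 2.7581
A = e^2.7581 ≈ 15.77 km²

15.8 km²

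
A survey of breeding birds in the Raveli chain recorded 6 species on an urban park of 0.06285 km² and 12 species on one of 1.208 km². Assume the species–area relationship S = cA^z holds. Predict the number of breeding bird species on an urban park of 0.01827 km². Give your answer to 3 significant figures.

4.49

z = ln(12/6) / ln(1.208/0.06285) = 0.6931 / 2.9560 = 0.2345
c = 6 / 0.06285^0.2345 = 6 / 0.5227 = 11.48
S₃ = 11.48 × 0.01827^0.2345 = 11.48 × 0.3912 ≈ 4.491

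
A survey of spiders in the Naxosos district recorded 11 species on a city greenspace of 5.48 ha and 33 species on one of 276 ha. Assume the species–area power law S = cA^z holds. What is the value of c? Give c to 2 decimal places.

z = ln(S₂/S₁) / ln(A₂/A₁) = ln(33/11) / ln(276/5.48) = 1.0986 / 3.9193 = 0.2803
c = S₁ / A₁^z = 11 / 5.48^0.2803 = 11 / 1.611 = 6.828

6.83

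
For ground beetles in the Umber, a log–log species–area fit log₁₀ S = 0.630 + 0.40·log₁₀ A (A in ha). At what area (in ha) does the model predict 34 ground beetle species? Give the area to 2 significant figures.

180 ha

34 = 4.266 × A^0.4  ⇒  A^0.4 = 34/4.266 = 7.97
ln A = ln(7.97) / 0.4 = 2.0757 / 0.4 = 5.1893
A = e^5.1893 ≈ 179.3 ha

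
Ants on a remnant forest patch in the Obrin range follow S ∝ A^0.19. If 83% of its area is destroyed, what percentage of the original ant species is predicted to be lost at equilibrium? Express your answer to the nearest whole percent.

29%

S_new/S_old = (A_new/A_old)^z = 0.17^0.19
= exp(0.19 × ln 0.17) = exp(0.19 × -1.7720) = exp(-0.3367) ≈ 0.7141
Fraction lost = 1 − 0.7141 = 0.2859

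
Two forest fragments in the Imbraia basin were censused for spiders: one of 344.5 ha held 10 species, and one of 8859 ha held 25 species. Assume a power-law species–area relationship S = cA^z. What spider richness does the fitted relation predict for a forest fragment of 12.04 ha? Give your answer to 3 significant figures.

z = ln(25/10) / ln(8859/344.5) = 0.9163 / 3.2471 = 0.2822
c = 10 / 344.5^0.2822 = 10 / 5.2 = 1.923
S₃ = 1.923 × 12.04^0.2822 = 1.923 × 2.018 ≈ 3.881

3.88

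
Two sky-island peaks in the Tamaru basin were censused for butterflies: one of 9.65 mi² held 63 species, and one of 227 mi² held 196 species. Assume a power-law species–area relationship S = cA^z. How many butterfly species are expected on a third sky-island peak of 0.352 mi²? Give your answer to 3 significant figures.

z = ln(196/63) / ln(227/9.65) = 1.1350 / 3.1580 = 0.3594
c = 63 / 9.65^0.3594 = 63 / 2.259 = 27.89
S₃ = 27.89 × 0.352^0.3594 = 27.89 × 0.6871 ≈ 19.17

19.2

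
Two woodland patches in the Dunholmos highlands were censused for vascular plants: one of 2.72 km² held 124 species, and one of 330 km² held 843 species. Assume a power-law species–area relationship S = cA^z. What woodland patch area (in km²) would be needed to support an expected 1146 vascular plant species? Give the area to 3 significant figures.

z = ln(843/124) / ln(330/2.72) = 1.9167 / 4.7985 = 0.3994
c = 124 / 2.72^0.3994 = 124 / 1.491 = 83.15
A = (1146/83.15)^(1/0.3994) ⇒ ln A = ln(13.78)/0.3994 = 6.5678
A = e^6.5678 ≈ 711.8 km²

712 km²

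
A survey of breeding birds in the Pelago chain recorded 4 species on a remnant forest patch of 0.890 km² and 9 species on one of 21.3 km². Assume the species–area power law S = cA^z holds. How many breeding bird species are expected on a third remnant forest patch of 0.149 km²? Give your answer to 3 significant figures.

z = ln(9/4) / ln(21.3/0.89) = 0.8109 / 3.1752 = 0.2554
c = 4 / 0.89^0.2554 = 4 / 0.9707 = 4.121
S₃ = 4.121 × 0.149^0.2554 = 4.121 × 0.6149 ≈ 2.534

2.53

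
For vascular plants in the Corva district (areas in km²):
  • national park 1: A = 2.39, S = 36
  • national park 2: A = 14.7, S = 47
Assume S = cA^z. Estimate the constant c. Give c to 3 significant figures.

z = ln(S₂/S₁) / ln(A₂/A₁) = ln(47/36) / ln(14.7/2.39) = 0.2666 / 1.8166 = 0.1468
c = S₁ / A₁^z = 36 / 2.39^0.1468 = 36 / 1.136 = 31.68

31.7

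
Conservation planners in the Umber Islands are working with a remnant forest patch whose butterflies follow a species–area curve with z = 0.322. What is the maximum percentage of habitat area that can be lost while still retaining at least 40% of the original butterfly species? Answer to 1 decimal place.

Need (A_new/A_old)^0.322 = 0.4, so A_new/A_old = 0.4^(1/0.322) = 0.4^3.106
ln(A_new/A_old) = ln 0.4 / 0.322 = -0.9163 / 0.322 = -2.8456
A_new/A_old = e^-2.8456 ≈ 0.0581
Fraction that can be lost = 1 − 0.0581 = 0.9419

94.2%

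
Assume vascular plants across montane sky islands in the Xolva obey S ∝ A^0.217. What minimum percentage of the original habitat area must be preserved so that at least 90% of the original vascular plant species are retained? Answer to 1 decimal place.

Need (A_new/A_old)^0.217 = 0.9, so A_new/A_old = 0.9^(1/0.217) = 0.9^4.608
ln(A_new/A_old) = ln 0.9 / 0.217 = -0.1054 / 0.217 = -0.4855
A_new/A_old = e^-0.4855 ≈ 0.6154

61.5%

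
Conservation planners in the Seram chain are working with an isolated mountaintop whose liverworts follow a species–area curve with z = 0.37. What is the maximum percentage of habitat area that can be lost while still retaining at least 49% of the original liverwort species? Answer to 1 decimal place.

85.5%

Need (A_new/A_old)^0.37 = 0.49, so A_new/A_old = 0.49^(1/0.37) = 0.49^2.703
ln(A_new/A_old) = ln 0.49 / 0.37 = -0.7133 / 0.37 = -1.9280
A_new/A_old = e^-1.9280 ≈ 0.1454
Fraction that can be lost = 1 − 0.1454 = 0.8546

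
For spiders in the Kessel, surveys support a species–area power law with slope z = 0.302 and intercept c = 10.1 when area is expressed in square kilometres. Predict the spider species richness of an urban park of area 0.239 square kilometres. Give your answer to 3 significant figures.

6.56

S = 10.1 × 0.239^0.302
ln S = ln 10.1 + 0.302 × ln 0.239 = 2.3125 + 0.302 × -1.4313 = 1.8803
S = e^1.8803 ≈ 6.555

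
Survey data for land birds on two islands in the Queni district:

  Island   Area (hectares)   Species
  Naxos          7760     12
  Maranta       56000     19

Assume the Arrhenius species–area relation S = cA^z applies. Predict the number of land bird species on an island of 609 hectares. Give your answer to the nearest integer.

7

z = ln(19/12) / ln(56000/7760) = 0.4595 / 1.9764 = 0.2325
c = 12 / 7760^0.2325 = 12 / 8.025 = 1.495
S₃ = 1.495 × 609^0.2325 = 1.495 × 4.441 ≈ 6.64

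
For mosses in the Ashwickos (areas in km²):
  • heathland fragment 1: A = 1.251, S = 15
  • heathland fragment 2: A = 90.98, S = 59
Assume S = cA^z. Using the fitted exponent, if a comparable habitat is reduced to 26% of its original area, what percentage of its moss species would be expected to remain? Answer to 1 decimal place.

z = ln(59/15) / ln(90.98/1.251) = 1.3695 / 4.2867 = 0.3195
S_new/S_old = (A_new/A_old)^z = 0.26^0.3195 = exp(0.3195 × -1.3471) = 0.6503

65.0%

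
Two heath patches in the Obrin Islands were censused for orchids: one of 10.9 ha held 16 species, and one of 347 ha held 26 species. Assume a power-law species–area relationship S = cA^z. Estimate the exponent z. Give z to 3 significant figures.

Taking logs: ln S = ln c + z ln A, so z = (ln S₂ − ln S₁)/(ln A₂ − ln A₁).
z = ln(26/16) / ln(347/10.9) = ln(1.625) / ln(31.83) = 0.4855 / 3.4606 = 0.1403

0.140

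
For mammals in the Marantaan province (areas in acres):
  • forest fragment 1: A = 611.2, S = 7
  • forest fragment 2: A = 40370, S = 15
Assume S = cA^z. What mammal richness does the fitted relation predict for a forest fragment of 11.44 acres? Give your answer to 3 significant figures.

z = ln(15/7) / ln(40370/611.2) = 0.7621 / 4.1904 = 0.1819
c = 7 / 611.2^0.1819 = 7 / 3.212 = 2.179
S₃ = 2.179 × 11.44^0.1819 = 2.179 × 1.558 ≈ 3.395

3.40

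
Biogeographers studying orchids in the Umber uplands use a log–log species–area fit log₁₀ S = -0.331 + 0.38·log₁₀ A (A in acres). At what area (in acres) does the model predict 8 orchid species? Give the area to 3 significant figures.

1770 acres

8 = 0.4667 × A^0.38  ⇒  A^0.38 = 8/0.4667 = 17.14
ln A = ln(17.14) / 0.38 = 2.8416 / 0.38 = 7.4779
A = e^7.4779 ≈ 1769 acres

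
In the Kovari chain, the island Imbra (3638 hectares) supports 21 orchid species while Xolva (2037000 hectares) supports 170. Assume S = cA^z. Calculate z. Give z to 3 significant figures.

0.330

Taking logs: ln S = ln c + z ln A, so z = (ln S₂ − ln S₁)/(ln A₂ − ln A₁).
z = ln(170/21) / ln(2037000/3638) = ln(8.095) / ln(559.9) = 2.0913 / 6.3278 = 0.3305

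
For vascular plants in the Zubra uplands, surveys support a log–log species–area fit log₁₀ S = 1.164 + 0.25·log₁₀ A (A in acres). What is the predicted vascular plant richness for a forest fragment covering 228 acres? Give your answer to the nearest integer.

57 species

S = 14.59 × 228^0.25
ln S = ln 14.59 + 0.25 × ln 228 = 2.6802 + 0.25 × 5.4293 = 4.0375
S = e^4.0375 ≈ 56.69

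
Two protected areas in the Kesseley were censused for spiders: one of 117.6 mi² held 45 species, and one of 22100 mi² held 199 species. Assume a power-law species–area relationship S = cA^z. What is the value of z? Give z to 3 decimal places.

Taking logs: ln S = ln c + z ln A, so z = (ln S₂ − ln S₁)/(ln A₂ − ln A₁).
z = ln(199/45) / ln(22100/117.6) = ln(4.422) / ln(187.9) = 1.4866 / 5.2360 = 0.2839

0.284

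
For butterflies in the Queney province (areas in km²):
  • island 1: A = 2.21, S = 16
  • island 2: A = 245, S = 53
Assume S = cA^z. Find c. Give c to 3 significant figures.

13.1

z = ln(S₂/S₁) / ln(A₂/A₁) = ln(53/16) / ln(245/2.21) = 1.1977 / 4.7083 = 0.2544
c = S₁ / A₁^z = 16 / 2.21^0.2544 = 16 / 1.224 = 13.08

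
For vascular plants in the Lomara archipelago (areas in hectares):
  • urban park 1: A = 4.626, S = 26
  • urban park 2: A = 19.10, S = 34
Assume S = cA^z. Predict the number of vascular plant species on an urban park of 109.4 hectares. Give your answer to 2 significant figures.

47

z = ln(34/26) / ln(19.1/4.626) = 0.2683 / 1.4180 = 0.1892
c = 26 / 4.626^0.1892 = 26 / 1.336 = 19.46
S₃ = 19.46 × 109.4^0.1892 = 19.46 × 2.431 ≈ 47.3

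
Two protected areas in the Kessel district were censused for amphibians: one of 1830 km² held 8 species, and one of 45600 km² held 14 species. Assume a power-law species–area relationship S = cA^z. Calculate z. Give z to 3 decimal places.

0.174

Taking logs: ln S = ln c + z ln A, so z = (ln S₂ − ln S₁)/(ln A₂ − ln A₁).
z = ln(14/8) / ln(45600/1830) = ln(1.75) / ln(24.92) = 0.5596 / 3.2156 = 0.1740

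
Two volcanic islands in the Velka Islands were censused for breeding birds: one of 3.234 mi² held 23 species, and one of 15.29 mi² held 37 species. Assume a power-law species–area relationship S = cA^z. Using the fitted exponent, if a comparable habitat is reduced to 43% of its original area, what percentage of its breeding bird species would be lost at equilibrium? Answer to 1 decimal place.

z = ln(37/23) / ln(15.29/3.234) = 0.4754 / 1.5535 = 0.3060
S_new/S_old = (A_new/A_old)^z = 0.43^0.3060 = exp(0.3060 × -0.8440) = 0.7724
Fraction lost = 1 − 0.7724 = 0.2276

22.8%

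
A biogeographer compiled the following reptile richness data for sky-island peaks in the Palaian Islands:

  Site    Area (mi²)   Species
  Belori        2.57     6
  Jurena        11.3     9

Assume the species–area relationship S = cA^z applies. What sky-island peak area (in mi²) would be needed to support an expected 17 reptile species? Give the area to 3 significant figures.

z = ln(9/6) / ln(11.3/2.57) = 0.4055 / 1.4809 = 0.2738
c = 6 / 2.57^0.2738 = 6 / 1.295 = 4.634
A = (17/4.634)^(1/0.2738) ⇒ ln A = ln(3.669)/0.2738 = 4.7477
A = e^4.7477 ≈ 115.3 mi²

115 mi²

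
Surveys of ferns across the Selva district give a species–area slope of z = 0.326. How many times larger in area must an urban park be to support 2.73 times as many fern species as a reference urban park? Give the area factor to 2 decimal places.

21.77

(A₂/A₁)^0.326 = 2.73, so A₂/A₁ = 2.73^(1/0.326) = 2.73^3.067
ln(A₂/A₁) = ln 2.73 / 0.326 = 1.0043 / 0.326 = 3.0807
A₂/A₁ = e^3.0807 ≈ 21.77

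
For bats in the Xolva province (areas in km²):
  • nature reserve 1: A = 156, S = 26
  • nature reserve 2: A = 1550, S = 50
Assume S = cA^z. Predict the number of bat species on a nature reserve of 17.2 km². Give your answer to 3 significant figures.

z = ln(50/26) / ln(1550/156) = 0.6539 / 2.2962 = 0.2848
c = 26 / 156^0.2848 = 26 / 4.213 = 6.171
S₃ = 6.171 × 17.2^0.2848 = 6.171 × 2.248 ≈ 13.88

13.9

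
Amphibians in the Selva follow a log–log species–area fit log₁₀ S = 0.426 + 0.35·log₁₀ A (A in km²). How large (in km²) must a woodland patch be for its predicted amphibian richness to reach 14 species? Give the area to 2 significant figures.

14 = 2.667 × A^0.35  ⇒  A^0.35 = 14/2.667 = 5.25
ln A = ln(5.25) / 0.35 = 1.6582 / 0.35 = 4.7376
A = e^4.7376 ≈ 114.2 km²

110 km²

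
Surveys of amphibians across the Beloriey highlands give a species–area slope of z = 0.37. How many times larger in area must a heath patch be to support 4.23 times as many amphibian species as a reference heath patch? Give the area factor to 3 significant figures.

(A₂/A₁)^0.37 = 4.23, so A₂/A₁ = 4.23^(1/0.37) = 4.23^2.703
ln(A₂/A₁) = ln 4.23 / 0.37 = 1.4422 / 0.37 = 3.8978
A₂/A₁ = e^3.8978 ≈ 49.3

49.3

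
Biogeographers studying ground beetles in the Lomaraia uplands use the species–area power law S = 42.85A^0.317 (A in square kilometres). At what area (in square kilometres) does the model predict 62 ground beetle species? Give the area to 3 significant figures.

3.21 square kilometres

62 = 42.85 × A^0.317  ⇒  A^0.317 = 62/42.85 = 1.447
ln A = ln(1.447) / 0.317 = 0.3694 / 0.317 = 1.1654
A = e^1.1654 ≈ 3.207 square kilometres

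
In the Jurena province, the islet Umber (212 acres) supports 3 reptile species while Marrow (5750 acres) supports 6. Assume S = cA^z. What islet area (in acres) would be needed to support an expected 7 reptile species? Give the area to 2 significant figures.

z = ln(6/3) / ln(5750/212) = 0.6931 / 3.3004 = 0.2100
c = 3 / 212^0.2100 = 3 / 3.08 = 0.974
A = (7/0.974)^(1/0.2100) ⇒ ln A = ln(7.187)/0.2100 = 9.3909
A = e^9.3909 ≈ 11979 acres

12000 acres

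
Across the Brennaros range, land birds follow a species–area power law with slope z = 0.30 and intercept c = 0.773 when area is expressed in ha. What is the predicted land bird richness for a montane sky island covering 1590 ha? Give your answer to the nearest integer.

S = 0.773 × 1590^0.3 = 0.773 × 9.129 ≈ 7.057

7 species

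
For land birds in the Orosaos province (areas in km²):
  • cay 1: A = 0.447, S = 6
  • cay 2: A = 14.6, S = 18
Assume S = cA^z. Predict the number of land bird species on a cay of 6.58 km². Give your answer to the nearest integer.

14

z = ln(18/6) / ln(14.6/0.447) = 1.0986 / 3.4862 = 0.3151
c = 6 / 0.447^0.3151 = 6 / 0.7759 = 7.733
S₃ = 7.733 × 6.58^0.3151 = 7.733 × 1.811 ≈ 14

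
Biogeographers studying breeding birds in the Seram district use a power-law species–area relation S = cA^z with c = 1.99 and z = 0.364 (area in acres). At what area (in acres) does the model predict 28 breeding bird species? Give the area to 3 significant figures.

28 = 1.99 × A^0.364  ⇒  A^0.364 = 28/1.99 = 14.07
ln A = ln(14.07) / 0.364 = 2.6441 / 0.364 = 7.2639
A = e^7.2639 ≈ 1428 acres

1430 acres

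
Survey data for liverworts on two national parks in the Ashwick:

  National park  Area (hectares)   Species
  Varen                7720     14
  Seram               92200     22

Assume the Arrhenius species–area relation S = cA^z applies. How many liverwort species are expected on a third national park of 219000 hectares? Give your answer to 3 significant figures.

25.8

z = ln(22/14) / ln(92200/7720) = 0.4520 / 2.4801 = 0.1822
c = 14 / 7720^0.1822 = 14 / 5.111 = 2.739
S₃ = 2.739 × 219000^0.1822 = 2.739 × 9.403 ≈ 25.76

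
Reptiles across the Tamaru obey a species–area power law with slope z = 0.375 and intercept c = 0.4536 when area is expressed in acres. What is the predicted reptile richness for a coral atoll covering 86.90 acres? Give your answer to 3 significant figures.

2.42

S = 0.4536 × 86.9^0.375
ln S = ln 0.4536 + 0.375 × ln 86.9 = -0.7905 + 0.375 × 4.4648 = 0.8837
S = e^0.8837 ≈ 2.42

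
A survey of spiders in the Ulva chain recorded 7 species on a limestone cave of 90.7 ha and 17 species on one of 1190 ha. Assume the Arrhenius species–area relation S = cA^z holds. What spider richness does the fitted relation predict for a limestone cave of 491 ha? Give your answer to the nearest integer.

z = ln(17/7) / ln(1190/90.7) = 0.8873 / 2.5742 = 0.3447
c = 7 / 90.7^0.3447 = 7 / 4.729 = 1.48
S₃ = 1.48 × 491^0.3447 = 1.48 × 8.465 ≈ 12.53

13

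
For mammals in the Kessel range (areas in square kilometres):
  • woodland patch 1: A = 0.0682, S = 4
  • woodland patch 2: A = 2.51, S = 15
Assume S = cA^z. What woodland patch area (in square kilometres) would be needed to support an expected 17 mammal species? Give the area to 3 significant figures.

z = ln(15/4) / ln(2.51/0.0682) = 1.3218 / 3.6056 = 0.3666
c = 4 / 0.0682^0.3666 = 4 / 0.3737 = 10.7
A = (17/10.7)^(1/0.3666) ⇒ ln A = ln(1.588)/0.3666 = 1.2617
A = e^1.2617 ≈ 3.531 square kilometres

3.53 square kilometres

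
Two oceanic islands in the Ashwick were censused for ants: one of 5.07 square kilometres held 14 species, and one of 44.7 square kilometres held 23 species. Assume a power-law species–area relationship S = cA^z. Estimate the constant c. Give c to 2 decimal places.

z = ln(S₂/S₁) / ln(A₂/A₁) = ln(23/14) / ln(44.7/5.07) = 0.4964 / 2.1766 = 0.2281
c = S₁ / A₁^z = 14 / 5.07^0.2281 = 14 / 1.448 = 9.668

9.67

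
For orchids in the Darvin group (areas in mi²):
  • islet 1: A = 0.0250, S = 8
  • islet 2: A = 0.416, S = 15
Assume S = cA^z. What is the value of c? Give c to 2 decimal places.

z = ln(S₂/S₁) / ln(A₂/A₁) = ln(15/8) / ln(0.416/0.025) = 0.6286 / 2.8118 = 0.2236
c = S₁ / A₁^z = 8 / 0.025^0.2236 = 8 / 0.4384 = 18.25

18.25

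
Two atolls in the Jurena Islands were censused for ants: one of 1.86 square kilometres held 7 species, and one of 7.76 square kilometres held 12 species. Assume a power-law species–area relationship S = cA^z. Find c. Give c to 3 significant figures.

z = ln(S₂/S₁) / ln(A₂/A₁) = ln(12/7) / ln(7.76/1.86) = 0.5390 / 1.4284 = 0.3773
c = S₁ / A₁^z = 7 / 1.86^0.3773 = 7 / 1.264 = 5.539

5.54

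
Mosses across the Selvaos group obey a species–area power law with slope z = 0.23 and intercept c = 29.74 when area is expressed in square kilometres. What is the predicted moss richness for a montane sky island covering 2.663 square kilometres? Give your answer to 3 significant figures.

37.3

S = 29.74 × 2.663^0.23
ln S = ln 29.74 + 0.23 × ln 2.663 = 3.3925 + 0.23 × 0.9795 = 3.6178
S = e^3.6178 ≈ 37.25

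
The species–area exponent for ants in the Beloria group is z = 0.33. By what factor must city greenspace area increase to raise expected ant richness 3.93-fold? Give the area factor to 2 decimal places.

(A₂/A₁)^0.33 = 3.93, so A₂/A₁ = 3.93^(1/0.33) = 3.93^3.03
ln(A₂/A₁) = ln 3.93 / 0.33 = 1.3686 / 0.33 = 4.1474
A₂/A₁ = e^4.1474 ≈ 63.27

63.27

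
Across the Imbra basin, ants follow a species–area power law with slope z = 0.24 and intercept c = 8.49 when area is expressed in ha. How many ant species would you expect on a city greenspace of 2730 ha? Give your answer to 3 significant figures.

56.7

S = 8.49 × 2730^0.24
ln S = ln 8.49 + 0.24 × ln 2730 = 2.1389 + 0.24 × 7.9121 = 4.0378
S = e^4.0378 ≈ 56.7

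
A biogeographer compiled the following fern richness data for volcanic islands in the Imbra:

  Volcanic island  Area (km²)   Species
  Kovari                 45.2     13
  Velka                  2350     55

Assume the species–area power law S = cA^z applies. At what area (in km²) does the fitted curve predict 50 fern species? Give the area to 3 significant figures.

1810 km²

z = ln(55/13) / ln(2350/45.2) = 1.4424 / 3.9511 = 0.3651
c = 13 / 45.2^0.3651 = 13 / 4.02 = 3.234
A = (50/3.234)^(1/0.3651) ⇒ ln A = ln(15.46)/0.3651 = 7.5011
A = e^7.5011 ≈ 1810 km²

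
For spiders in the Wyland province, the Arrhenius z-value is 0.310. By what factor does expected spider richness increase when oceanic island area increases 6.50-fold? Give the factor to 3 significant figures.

1.79

S₂/S₁ = (A₂/A₁)^z = 6.5^0.31
ln(S₂/S₁) = 0.31 × ln 6.5 = 0.31 × 1.8718 = 0.5803
S₂/S₁ = e^0.5803 ≈ 1.787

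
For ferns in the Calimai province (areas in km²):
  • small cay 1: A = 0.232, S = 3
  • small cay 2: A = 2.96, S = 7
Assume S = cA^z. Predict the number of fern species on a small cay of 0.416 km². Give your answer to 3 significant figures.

3.64

z = ln(7/3) / ln(2.96/0.232) = 0.8473 / 2.5462 = 0.3328
c = 3 / 0.232^0.3328 = 3 / 0.615 = 4.878
S₃ = 4.878 × 0.416^0.3328 = 4.878 × 0.7469 ≈ 3.643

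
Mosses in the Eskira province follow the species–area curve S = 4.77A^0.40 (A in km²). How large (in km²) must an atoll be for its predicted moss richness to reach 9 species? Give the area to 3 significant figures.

4.89 km²

9 = 4.77 × A^0.4  ⇒  A^0.4 = 9/4.77 = 1.887
ln A = ln(1.887) / 0.4 = 0.6349 / 0.4 = 1.5872
A = e^1.5872 ≈ 4.89 km²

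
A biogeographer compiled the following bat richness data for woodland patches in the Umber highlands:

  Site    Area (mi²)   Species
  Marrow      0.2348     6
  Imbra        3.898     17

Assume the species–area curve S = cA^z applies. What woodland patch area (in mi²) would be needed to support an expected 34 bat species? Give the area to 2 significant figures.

z = ln(17/6) / ln(3.898/0.2348) = 1.0415 / 2.8095 = 0.3707
c = 6 / 0.2348^0.3707 = 6 / 0.5844 = 10.27
A = (34/10.27)^(1/0.3707) ⇒ ln A = ln(3.312)/0.3707 = 3.2303
A = e^3.2303 ≈ 25.29 mi²

25 mi²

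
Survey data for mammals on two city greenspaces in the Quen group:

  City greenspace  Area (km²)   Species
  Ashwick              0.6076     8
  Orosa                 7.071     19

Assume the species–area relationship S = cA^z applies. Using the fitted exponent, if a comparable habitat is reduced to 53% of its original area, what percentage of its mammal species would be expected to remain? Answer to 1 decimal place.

z = ln(19/8) / ln(7.071/0.6076) = 0.8650 / 2.4542 = 0.3525
S_new/S_old = (A_new/A_old)^z = 0.53^0.3525 = exp(0.3525 × -0.6349) = 0.7995

80.0%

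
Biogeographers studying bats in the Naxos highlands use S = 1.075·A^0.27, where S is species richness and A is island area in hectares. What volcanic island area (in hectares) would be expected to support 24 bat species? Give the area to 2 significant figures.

99000 hectares

24 = 1.075 × A^0.27  ⇒  A^0.27 = 24/1.075 = 22.33
ln A = ln(22.33) / 0.27 = 3.1057 / 0.27 = 11.5027
A = e^11.5027 ≈ 98984 hectares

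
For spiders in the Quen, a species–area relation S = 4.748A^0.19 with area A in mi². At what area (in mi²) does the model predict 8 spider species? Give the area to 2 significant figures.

16 mi²

8 = 4.748 × A^0.19  ⇒  A^0.19 = 8/4.748 = 1.685
ln A = ln(1.685) / 0.19 = 0.5217 / 0.19 = 2.7459
A = e^2.7459 ≈ 15.58 mi²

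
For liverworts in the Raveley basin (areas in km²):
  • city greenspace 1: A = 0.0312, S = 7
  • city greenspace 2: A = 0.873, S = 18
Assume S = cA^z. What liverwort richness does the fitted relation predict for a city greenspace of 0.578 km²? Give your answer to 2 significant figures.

16

z = ln(18/7) / ln(0.873/0.0312) = 0.9445 / 3.3315 = 0.2835
c = 7 / 0.0312^0.2835 = 7 / 0.3742 = 18.71
S₃ = 18.71 × 0.578^0.2835 = 18.71 × 0.8561 ≈ 16.01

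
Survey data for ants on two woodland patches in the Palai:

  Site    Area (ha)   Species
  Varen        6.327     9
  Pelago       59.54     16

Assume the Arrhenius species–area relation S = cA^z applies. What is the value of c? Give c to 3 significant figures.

5.61

z = ln(S₂/S₁) / ln(A₂/A₁) = ln(16/9) / ln(59.54/6.327) = 0.5754 / 2.2418 = 0.2567
c = S₁ / A₁^z = 9 / 6.327^0.2567 = 9 / 1.606 = 5.606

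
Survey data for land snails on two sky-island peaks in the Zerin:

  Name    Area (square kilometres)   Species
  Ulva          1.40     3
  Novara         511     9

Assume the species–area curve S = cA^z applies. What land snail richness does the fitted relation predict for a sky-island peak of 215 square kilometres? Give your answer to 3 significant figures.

7.66

z = ln(9/3) / ln(511/1.4) = 1.0986 / 5.8999 = 0.1862
c = 3 / 1.4^0.1862 = 3 / 1.065 = 2.818
S₃ = 2.818 × 215^0.1862 = 2.818 × 2.718 ≈ 7.66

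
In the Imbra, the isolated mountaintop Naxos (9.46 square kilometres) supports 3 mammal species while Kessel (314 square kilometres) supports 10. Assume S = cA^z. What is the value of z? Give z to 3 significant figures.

0.344

Taking logs: ln S = ln c + z ln A, so z = (ln S₂ − ln S₁)/(ln A₂ − ln A₁).
z = ln(10/3) / ln(314/9.46) = ln(3.333) / ln(33.19) = 1.2040 / 3.5023 = 0.3438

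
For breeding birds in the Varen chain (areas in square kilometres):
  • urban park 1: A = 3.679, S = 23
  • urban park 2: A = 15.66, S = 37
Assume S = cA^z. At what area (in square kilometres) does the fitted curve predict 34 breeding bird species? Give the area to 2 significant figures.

12 square kilometres

z = ln(37/23) / ln(15.66/3.679) = 0.4754 / 1.4485 = 0.3282
c = 23 / 3.679^0.3282 = 23 / 1.534 = 15
A = (34/15)^(1/0.3282) ⇒ ln A = ln(2.267)/0.3282 = 2.4935
A = e^2.4935 ≈ 12.1 square kilometres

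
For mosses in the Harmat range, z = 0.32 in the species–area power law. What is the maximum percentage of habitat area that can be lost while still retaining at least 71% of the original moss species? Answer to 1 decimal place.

65.7%

Need (A_new/A_old)^0.32 = 0.71, so A_new/A_old = 0.71^(1/0.32) = 0.71^3.125
ln(A_new/A_old) = ln 0.71 / 0.32 = -0.3425 / 0.32 = -1.0703
A_new/A_old = e^-1.0703 ≈ 0.3429
Fraction that can be lost = 1 − 0.3429 = 0.6571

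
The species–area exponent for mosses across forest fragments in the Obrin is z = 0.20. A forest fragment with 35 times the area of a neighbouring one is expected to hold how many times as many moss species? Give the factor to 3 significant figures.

2.04

S₂/S₁ = (A₂/A₁)^z = 35^0.2
ln(S₂/S₁) = 0.2 × ln 35 = 0.2 × 3.5553 = 0.7111
S₂/S₁ = e^0.7111 ≈ 2.036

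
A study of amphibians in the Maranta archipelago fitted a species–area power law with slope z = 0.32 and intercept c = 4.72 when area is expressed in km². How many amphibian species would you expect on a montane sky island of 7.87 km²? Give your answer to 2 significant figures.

S = 4.72 × 7.87^0.32
ln S = ln 4.72 + 0.32 × ln 7.87 = 1.5518 + 0.32 × 2.0631 = 2.2120
S = e^2.2120 ≈ 9.134

9.1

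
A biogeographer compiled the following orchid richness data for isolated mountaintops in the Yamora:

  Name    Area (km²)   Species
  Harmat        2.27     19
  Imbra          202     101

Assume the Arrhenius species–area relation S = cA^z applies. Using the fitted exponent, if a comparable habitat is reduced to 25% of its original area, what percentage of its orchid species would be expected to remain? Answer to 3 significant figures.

z = ln(101/19) / ln(202/2.27) = 1.6707 / 4.4885 = 0.3722
S_new/S_old = (A_new/A_old)^z = 0.25^0.3722 = exp(0.3722 × -1.3863) = 0.5969

59.7%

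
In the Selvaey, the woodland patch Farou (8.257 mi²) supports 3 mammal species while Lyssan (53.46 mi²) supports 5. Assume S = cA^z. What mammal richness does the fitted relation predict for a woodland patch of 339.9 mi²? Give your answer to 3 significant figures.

8.29

z = ln(5/3) / ln(53.46/8.257) = 0.5108 / 1.8679 = 0.2735
c = 3 / 8.257^0.2735 = 3 / 1.781 = 1.684
S₃ = 1.684 × 339.9^0.2735 = 1.684 × 4.923 ≈ 8.292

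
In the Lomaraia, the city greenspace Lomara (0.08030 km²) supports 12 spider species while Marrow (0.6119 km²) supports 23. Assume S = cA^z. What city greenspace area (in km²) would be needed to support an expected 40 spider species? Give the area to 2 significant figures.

z = ln(23/12) / ln(0.6119/0.0803) = 0.6506 / 2.0308 = 0.3204
c = 12 / 0.0803^0.3204 = 12 / 0.4458 = 26.92
A = (40/26.92)^(1/0.3204) ⇒ ln A = ln(1.486)/0.3204 = 1.2362
A = e^1.2362 ≈ 3.442 km²

3.4 km²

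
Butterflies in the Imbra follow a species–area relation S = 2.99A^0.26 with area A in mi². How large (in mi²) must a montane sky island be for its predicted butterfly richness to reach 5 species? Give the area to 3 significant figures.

5 = 2.99 × A^0.26  ⇒  A^0.26 = 5/2.99 = 1.672
ln A = ln(1.672) / 0.26 = 0.5142 / 0.26 = 1.9776
A = e^1.9776 ≈ 7.225 mi²

7.23 mi²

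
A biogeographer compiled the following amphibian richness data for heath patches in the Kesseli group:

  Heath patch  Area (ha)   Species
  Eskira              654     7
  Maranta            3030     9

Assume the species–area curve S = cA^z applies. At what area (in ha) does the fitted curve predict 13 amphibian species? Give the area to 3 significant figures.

28600 ha

z = ln(9/7) / ln(3030/654) = 0.2513 / 1.5332 = 0.1639
c = 7 / 654^0.1639 = 7 / 2.894 = 2.419
A = (13/2.419)^(1/0.1639) ⇒ ln A = ln(5.375)/0.1639 = 10.2597
A = e^10.2597 ≈ 28559 ha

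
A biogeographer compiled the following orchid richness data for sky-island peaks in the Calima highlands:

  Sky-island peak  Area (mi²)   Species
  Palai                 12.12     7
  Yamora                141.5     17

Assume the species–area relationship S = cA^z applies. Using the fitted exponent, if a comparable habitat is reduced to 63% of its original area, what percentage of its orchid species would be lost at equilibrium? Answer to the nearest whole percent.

15%

z = ln(17/7) / ln(141.5/12.12) = 0.8873 / 2.4574 = 0.3611
S_new/S_old = (A_new/A_old)^z = 0.63^0.3611 = exp(0.3611 × -0.4620) = 0.8463
Fraction lost = 1 − 0.8463 = 0.1537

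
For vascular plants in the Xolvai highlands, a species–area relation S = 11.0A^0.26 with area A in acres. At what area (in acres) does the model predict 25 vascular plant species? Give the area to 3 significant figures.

25 = 11 × A^0.26  ⇒  A^0.26 = 25/11 = 2.273
ln A = ln(2.273) / 0.26 = 0.8210 / 0.26 = 3.1576
A = e^3.1576 ≈ 23.51 acres

23.5 acres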